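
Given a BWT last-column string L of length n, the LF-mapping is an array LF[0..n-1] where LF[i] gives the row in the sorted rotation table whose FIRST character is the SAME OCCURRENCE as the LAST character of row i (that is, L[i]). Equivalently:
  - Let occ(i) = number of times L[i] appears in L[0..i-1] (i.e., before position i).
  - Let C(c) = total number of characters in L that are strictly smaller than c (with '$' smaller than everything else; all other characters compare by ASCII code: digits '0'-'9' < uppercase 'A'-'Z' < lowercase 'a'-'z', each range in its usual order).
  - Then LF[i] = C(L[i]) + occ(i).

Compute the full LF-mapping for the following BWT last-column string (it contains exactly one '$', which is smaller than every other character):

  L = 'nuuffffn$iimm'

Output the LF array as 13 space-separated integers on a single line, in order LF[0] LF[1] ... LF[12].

Char counts: '$':1, 'f':4, 'i':2, 'm':2, 'n':2, 'u':2
C (first-col start): C('$')=0, C('f')=1, C('i')=5, C('m')=7, C('n')=9, C('u')=11
L[0]='n': occ=0, LF[0]=C('n')+0=9+0=9
L[1]='u': occ=0, LF[1]=C('u')+0=11+0=11
L[2]='u': occ=1, LF[2]=C('u')+1=11+1=12
L[3]='f': occ=0, LF[3]=C('f')+0=1+0=1
L[4]='f': occ=1, LF[4]=C('f')+1=1+1=2
L[5]='f': occ=2, LF[5]=C('f')+2=1+2=3
L[6]='f': occ=3, LF[6]=C('f')+3=1+3=4
L[7]='n': occ=1, LF[7]=C('n')+1=9+1=10
L[8]='$': occ=0, LF[8]=C('$')+0=0+0=0
L[9]='i': occ=0, LF[9]=C('i')+0=5+0=5
L[10]='i': occ=1, LF[10]=C('i')+1=5+1=6
L[11]='m': occ=0, LF[11]=C('m')+0=7+0=7
L[12]='m': occ=1, LF[12]=C('m')+1=7+1=8

Answer: 9 11 12 1 2 3 4 10 0 5 6 7 8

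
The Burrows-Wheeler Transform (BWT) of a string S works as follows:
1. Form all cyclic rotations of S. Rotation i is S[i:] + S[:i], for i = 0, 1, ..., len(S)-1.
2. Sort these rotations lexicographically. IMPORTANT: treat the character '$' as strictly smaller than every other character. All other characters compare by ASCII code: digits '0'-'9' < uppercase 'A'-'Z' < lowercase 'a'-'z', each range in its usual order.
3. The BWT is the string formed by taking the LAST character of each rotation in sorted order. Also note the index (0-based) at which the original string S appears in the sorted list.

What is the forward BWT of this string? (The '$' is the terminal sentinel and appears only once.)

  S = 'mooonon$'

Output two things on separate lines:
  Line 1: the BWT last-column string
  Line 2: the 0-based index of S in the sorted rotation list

Answer: n$oonoom
1

Derivation:
All 8 rotations (rotation i = S[i:]+S[:i]):
  rot[0] = mooonon$
  rot[1] = ooonon$m
  rot[2] = oonon$mo
  rot[3] = onon$moo
  rot[4] = non$mooo
  rot[5] = on$mooon
  rot[6] = n$mooono
  rot[7] = $mooonon
Sorted (with $ < everything):
  sorted[0] = $mooonon  (last char: 'n')
  sorted[1] = mooonon$  (last char: '$')
  sorted[2] = n$mooono  (last char: 'o')
  sorted[3] = non$mooo  (last char: 'o')
  sorted[4] = on$mooon  (last char: 'n')
  sorted[5] = onon$moo  (last char: 'o')
  sorted[6] = oonon$mo  (last char: 'o')
  sorted[7] = ooonon$m  (last char: 'm')
Last column: n$oonoom
Original string S is at sorted index 1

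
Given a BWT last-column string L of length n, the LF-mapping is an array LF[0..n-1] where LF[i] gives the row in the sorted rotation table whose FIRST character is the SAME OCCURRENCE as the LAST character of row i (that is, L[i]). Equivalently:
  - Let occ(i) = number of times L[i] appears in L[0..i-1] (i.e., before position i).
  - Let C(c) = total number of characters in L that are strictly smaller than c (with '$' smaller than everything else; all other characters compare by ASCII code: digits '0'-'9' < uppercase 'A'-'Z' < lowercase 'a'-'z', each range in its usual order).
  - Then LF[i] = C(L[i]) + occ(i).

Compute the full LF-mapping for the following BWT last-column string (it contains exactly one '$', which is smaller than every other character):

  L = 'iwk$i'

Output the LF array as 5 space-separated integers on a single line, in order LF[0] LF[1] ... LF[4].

Char counts: '$':1, 'i':2, 'k':1, 'w':1
C (first-col start): C('$')=0, C('i')=1, C('k')=3, C('w')=4
L[0]='i': occ=0, LF[0]=C('i')+0=1+0=1
L[1]='w': occ=0, LF[1]=C('w')+0=4+0=4
L[2]='k': occ=0, LF[2]=C('k')+0=3+0=3
L[3]='$': occ=0, LF[3]=C('$')+0=0+0=0
L[4]='i': occ=1, LF[4]=C('i')+1=1+1=2

Answer: 1 4 3 0 2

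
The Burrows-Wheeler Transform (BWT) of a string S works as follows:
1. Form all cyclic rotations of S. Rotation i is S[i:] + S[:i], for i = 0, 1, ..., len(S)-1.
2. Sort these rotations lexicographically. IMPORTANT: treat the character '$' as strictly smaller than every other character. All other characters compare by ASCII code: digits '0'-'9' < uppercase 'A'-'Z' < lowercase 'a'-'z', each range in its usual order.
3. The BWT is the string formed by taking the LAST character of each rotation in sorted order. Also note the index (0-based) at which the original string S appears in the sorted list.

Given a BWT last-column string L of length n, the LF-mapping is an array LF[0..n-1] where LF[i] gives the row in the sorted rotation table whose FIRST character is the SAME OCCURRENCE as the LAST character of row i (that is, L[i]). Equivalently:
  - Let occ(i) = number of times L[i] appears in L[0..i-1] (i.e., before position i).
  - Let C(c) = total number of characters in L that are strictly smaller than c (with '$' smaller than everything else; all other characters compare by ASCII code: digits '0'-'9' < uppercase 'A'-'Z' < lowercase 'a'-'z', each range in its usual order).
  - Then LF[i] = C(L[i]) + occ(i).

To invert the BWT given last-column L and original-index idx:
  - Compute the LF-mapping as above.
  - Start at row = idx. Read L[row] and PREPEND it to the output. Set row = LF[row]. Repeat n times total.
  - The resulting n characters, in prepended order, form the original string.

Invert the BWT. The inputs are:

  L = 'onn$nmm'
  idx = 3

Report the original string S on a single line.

LF mapping: 6 3 4 0 5 1 2
Walk LF starting at row 3, prepending L[row]:
  step 1: row=3, L[3]='$', prepend. Next row=LF[3]=0
  step 2: row=0, L[0]='o', prepend. Next row=LF[0]=6
  step 3: row=6, L[6]='m', prepend. Next row=LF[6]=2
  step 4: row=2, L[2]='n', prepend. Next row=LF[2]=4
  step 5: row=4, L[4]='n', prepend. Next row=LF[4]=5
  step 6: row=5, L[5]='m', prepend. Next row=LF[5]=1
  step 7: row=1, L[1]='n', prepend. Next row=LF[1]=3
Reversed output: nmnnmo$

Answer: nmnnmo$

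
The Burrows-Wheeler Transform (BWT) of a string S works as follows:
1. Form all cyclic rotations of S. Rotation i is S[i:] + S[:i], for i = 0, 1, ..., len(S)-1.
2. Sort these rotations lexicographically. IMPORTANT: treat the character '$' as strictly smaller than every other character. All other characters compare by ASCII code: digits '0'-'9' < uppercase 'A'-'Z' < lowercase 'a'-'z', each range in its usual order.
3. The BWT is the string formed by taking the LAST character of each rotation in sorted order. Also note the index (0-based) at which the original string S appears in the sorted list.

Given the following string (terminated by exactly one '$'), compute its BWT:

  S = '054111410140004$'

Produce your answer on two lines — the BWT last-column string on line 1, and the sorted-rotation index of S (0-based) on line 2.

All 16 rotations (rotation i = S[i:]+S[:i]):
  rot[0] = 054111410140004$
  rot[1] = 54111410140004$0
  rot[2] = 4111410140004$05
  rot[3] = 111410140004$054
  rot[4] = 11410140004$0541
  rot[5] = 1410140004$05411
  rot[6] = 410140004$054111
  rot[7] = 10140004$0541114
  rot[8] = 0140004$05411141
  rot[9] = 140004$054111410
  rot[10] = 40004$0541114101
  rot[11] = 0004$05411141014
  rot[12] = 004$054111410140
  rot[13] = 04$0541114101400
  rot[14] = 4$05411141014000
  rot[15] = $054111410140004
Sorted (with $ < everything):
  sorted[0] = $054111410140004  (last char: '4')
  sorted[1] = 0004$05411141014  (last char: '4')
  sorted[2] = 004$054111410140  (last char: '0')
  sorted[3] = 0140004$05411141  (last char: '1')
  sorted[4] = 04$0541114101400  (last char: '0')
  sorted[5] = 054111410140004$  (last char: '$')
  sorted[6] = 10140004$0541114  (last char: '4')
  sorted[7] = 111410140004$054  (last char: '4')
  sorted[8] = 11410140004$0541  (last char: '1')
  sorted[9] = 140004$054111410  (last char: '0')
  sorted[10] = 1410140004$05411  (last char: '1')
  sorted[11] = 4$05411141014000  (last char: '0')
  sorted[12] = 40004$0541114101  (last char: '1')
  sorted[13] = 410140004$054111  (last char: '1')
  sorted[14] = 4111410140004$05  (last char: '5')
  sorted[15] = 54111410140004$0  (last char: '0')
Last column: 44010$4410101150
Original string S is at sorted index 5

Answer: 44010$4410101150
5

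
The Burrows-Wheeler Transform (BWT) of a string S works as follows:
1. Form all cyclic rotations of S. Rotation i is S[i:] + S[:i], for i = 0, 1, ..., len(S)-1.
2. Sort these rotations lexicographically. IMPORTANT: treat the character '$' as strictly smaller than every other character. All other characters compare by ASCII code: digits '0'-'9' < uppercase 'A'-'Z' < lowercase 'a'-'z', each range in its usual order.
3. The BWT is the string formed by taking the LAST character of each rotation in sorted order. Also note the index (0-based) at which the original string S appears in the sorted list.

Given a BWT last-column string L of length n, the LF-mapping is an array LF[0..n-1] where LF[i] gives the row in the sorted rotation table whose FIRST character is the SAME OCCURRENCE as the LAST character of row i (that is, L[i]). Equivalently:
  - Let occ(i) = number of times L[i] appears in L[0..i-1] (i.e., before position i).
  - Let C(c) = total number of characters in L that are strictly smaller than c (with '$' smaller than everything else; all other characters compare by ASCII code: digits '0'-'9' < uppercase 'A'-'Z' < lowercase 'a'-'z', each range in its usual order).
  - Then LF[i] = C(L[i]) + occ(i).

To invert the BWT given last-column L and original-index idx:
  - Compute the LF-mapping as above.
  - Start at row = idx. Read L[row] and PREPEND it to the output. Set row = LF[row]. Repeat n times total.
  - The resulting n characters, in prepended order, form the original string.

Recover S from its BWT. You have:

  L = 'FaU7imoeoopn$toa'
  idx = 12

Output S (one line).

LF mapping: 2 4 3 1 7 8 10 6 11 12 14 9 0 15 13 5
Walk LF starting at row 12, prepending L[row]:
  step 1: row=12, L[12]='$', prepend. Next row=LF[12]=0
  step 2: row=0, L[0]='F', prepend. Next row=LF[0]=2
  step 3: row=2, L[2]='U', prepend. Next row=LF[2]=3
  step 4: row=3, L[3]='7', prepend. Next row=LF[3]=1
  step 5: row=1, L[1]='a', prepend. Next row=LF[1]=4
  step 6: row=4, L[4]='i', prepend. Next row=LF[4]=7
  step 7: row=7, L[7]='e', prepend. Next row=LF[7]=6
  step 8: row=6, L[6]='o', prepend. Next row=LF[6]=10
  step 9: row=10, L[10]='p', prepend. Next row=LF[10]=14
  step 10: row=14, L[14]='o', prepend. Next row=LF[14]=13
  step 11: row=13, L[13]='t', prepend. Next row=LF[13]=15
  step 12: row=15, L[15]='a', prepend. Next row=LF[15]=5
  step 13: row=5, L[5]='m', prepend. Next row=LF[5]=8
  step 14: row=8, L[8]='o', prepend. Next row=LF[8]=11
  step 15: row=11, L[11]='n', prepend. Next row=LF[11]=9
  step 16: row=9, L[9]='o', prepend. Next row=LF[9]=12
Reversed output: onomatopoeia7UF$

Answer: onomatopoeia7UF$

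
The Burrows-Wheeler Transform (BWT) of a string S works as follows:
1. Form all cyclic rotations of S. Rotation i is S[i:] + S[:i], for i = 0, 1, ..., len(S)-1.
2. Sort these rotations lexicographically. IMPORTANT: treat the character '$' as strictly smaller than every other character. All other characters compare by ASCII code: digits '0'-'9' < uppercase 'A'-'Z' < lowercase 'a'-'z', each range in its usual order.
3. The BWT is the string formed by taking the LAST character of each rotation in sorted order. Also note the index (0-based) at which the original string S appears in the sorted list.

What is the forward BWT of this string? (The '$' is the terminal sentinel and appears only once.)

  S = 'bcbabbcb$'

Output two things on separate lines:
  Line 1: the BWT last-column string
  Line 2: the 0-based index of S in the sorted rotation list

All 9 rotations (rotation i = S[i:]+S[:i]):
  rot[0] = bcbabbcb$
  rot[1] = cbabbcb$b
  rot[2] = babbcb$bc
  rot[3] = abbcb$bcb
  rot[4] = bbcb$bcba
  rot[5] = bcb$bcbab
  rot[6] = cb$bcbabb
  rot[7] = b$bcbabbc
  rot[8] = $bcbabbcb
Sorted (with $ < everything):
  sorted[0] = $bcbabbcb  (last char: 'b')
  sorted[1] = abbcb$bcb  (last char: 'b')
  sorted[2] = b$bcbabbc  (last char: 'c')
  sorted[3] = babbcb$bc  (last char: 'c')
  sorted[4] = bbcb$bcba  (last char: 'a')
  sorted[5] = bcb$bcbab  (last char: 'b')
  sorted[6] = bcbabbcb$  (last char: '$')
  sorted[7] = cb$bcbabb  (last char: 'b')
  sorted[8] = cbabbcb$b  (last char: 'b')
Last column: bbccab$bb
Original string S is at sorted index 6

Answer: bbccab$bb
6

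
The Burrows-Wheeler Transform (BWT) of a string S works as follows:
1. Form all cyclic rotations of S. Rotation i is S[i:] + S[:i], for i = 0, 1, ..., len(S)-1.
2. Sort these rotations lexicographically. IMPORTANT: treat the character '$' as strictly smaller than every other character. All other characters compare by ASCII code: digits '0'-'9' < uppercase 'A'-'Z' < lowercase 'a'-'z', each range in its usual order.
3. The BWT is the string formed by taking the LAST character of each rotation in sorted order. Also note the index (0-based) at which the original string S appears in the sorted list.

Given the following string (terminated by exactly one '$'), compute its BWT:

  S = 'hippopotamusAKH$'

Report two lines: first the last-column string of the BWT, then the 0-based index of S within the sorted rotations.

All 16 rotations (rotation i = S[i:]+S[:i]):
  rot[0] = hippopotamusAKH$
  rot[1] = ippopotamusAKH$h
  rot[2] = ppopotamusAKH$hi
  rot[3] = popotamusAKH$hip
  rot[4] = opotamusAKH$hipp
  rot[5] = potamusAKH$hippo
  rot[6] = otamusAKH$hippop
  rot[7] = tamusAKH$hippopo
  rot[8] = amusAKH$hippopot
  rot[9] = musAKH$hippopota
  rot[10] = usAKH$hippopotam
  rot[11] = sAKH$hippopotamu
  rot[12] = AKH$hippopotamus
  rot[13] = KH$hippopotamusA
  rot[14] = H$hippopotamusAK
  rot[15] = $hippopotamusAKH
Sorted (with $ < everything):
  sorted[0] = $hippopotamusAKH  (last char: 'H')
  sorted[1] = AKH$hippopotamus  (last char: 's')
  sorted[2] = H$hippopotamusAK  (last char: 'K')
  sorted[3] = KH$hippopotamusA  (last char: 'A')
  sorted[4] = amusAKH$hippopot  (last char: 't')
  sorted[5] = hippopotamusAKH$  (last char: '$')
  sorted[6] = ippopotamusAKH$h  (last char: 'h')
  sorted[7] = musAKH$hippopota  (last char: 'a')
  sorted[8] = opotamusAKH$hipp  (last char: 'p')
  sorted[9] = otamusAKH$hippop  (last char: 'p')
  sorted[10] = popotamusAKH$hip  (last char: 'p')
  sorted[11] = potamusAKH$hippo  (last char: 'o')
  sorted[12] = ppopotamusAKH$hi  (last char: 'i')
  sorted[13] = sAKH$hippopotamu  (last char: 'u')
  sorted[14] = tamusAKH$hippopo  (last char: 'o')
  sorted[15] = usAKH$hippopotam  (last char: 'm')
Last column: HsKAt$happpoiuom
Original string S is at sorted index 5

Answer: HsKAt$happpoiuom
5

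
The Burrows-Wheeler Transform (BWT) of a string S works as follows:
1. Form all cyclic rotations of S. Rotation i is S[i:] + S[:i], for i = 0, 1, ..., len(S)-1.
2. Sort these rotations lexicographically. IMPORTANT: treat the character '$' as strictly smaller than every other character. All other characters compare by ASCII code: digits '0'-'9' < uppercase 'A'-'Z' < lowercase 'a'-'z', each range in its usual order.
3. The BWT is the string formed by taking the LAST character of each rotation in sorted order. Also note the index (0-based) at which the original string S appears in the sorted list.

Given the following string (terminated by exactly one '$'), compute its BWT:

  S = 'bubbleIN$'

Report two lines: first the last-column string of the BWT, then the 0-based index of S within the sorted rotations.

All 9 rotations (rotation i = S[i:]+S[:i]):
  rot[0] = bubbleIN$
  rot[1] = ubbleIN$b
  rot[2] = bbleIN$bu
  rot[3] = bleIN$bub
  rot[4] = leIN$bubb
  rot[5] = eIN$bubbl
  rot[6] = IN$bubble
  rot[7] = N$bubbleI
  rot[8] = $bubbleIN
Sorted (with $ < everything):
  sorted[0] = $bubbleIN  (last char: 'N')
  sorted[1] = IN$bubble  (last char: 'e')
  sorted[2] = N$bubbleI  (last char: 'I')
  sorted[3] = bbleIN$bu  (last char: 'u')
  sorted[4] = bleIN$bub  (last char: 'b')
  sorted[5] = bubbleIN$  (last char: '$')
  sorted[6] = eIN$bubbl  (last char: 'l')
  sorted[7] = leIN$bubb  (last char: 'b')
  sorted[8] = ubbleIN$b  (last char: 'b')
Last column: NeIub$lbb
Original string S is at sorted index 5

Answer: NeIub$lbb
5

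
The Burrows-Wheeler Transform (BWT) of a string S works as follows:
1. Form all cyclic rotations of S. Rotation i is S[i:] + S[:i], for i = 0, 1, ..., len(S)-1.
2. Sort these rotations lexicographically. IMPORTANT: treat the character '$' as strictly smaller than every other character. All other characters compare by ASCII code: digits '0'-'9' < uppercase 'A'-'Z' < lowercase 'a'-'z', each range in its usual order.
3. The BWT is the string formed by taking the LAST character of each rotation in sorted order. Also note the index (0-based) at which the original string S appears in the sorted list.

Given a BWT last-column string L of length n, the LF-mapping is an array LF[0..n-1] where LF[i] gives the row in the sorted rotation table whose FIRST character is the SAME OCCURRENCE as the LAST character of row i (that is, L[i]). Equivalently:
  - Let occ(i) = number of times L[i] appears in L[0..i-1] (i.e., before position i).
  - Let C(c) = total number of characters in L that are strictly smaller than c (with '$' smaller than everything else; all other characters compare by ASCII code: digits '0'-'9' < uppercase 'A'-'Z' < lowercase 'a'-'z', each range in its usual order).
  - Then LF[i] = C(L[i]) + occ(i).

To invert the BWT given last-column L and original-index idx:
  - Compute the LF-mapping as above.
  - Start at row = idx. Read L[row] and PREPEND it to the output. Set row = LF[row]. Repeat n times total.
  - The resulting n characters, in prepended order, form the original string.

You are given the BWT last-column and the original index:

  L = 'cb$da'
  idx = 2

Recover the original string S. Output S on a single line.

Answer: badc$

Derivation:
LF mapping: 3 2 0 4 1
Walk LF starting at row 2, prepending L[row]:
  step 1: row=2, L[2]='$', prepend. Next row=LF[2]=0
  step 2: row=0, L[0]='c', prepend. Next row=LF[0]=3
  step 3: row=3, L[3]='d', prepend. Next row=LF[3]=4
  step 4: row=4, L[4]='a', prepend. Next row=LF[4]=1
  step 5: row=1, L[1]='b', prepend. Next row=LF[1]=2
Reversed output: badc$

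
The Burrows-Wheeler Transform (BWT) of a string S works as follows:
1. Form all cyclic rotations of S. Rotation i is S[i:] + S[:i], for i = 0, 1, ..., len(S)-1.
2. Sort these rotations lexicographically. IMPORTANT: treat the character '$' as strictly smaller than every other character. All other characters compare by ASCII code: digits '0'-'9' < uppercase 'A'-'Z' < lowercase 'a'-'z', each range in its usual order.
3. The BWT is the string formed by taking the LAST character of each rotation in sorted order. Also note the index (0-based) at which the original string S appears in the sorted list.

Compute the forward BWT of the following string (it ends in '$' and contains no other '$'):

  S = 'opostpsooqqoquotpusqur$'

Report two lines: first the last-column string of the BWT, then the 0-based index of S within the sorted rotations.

Answer: rs$oqpuottqoosupuosoqqp
2

Derivation:
All 23 rotations (rotation i = S[i:]+S[:i]):
  rot[0] = opostpsooqqoquotpusqur$
  rot[1] = postpsooqqoquotpusqur$o
  rot[2] = ostpsooqqoquotpusqur$op
  rot[3] = stpsooqqoquotpusqur$opo
  rot[4] = tpsooqqoquotpusqur$opos
  rot[5] = psooqqoquotpusqur$opost
  rot[6] = sooqqoquotpusqur$opostp
  rot[7] = ooqqoquotpusqur$opostps
  rot[8] = oqqoquotpusqur$opostpso
  rot[9] = qqoquotpusqur$opostpsoo
  rot[10] = qoquotpusqur$opostpsooq
  rot[11] = oquotpusqur$opostpsooqq
  rot[12] = quotpusqur$opostpsooqqo
  rot[13] = uotpusqur$opostpsooqqoq
  rot[14] = otpusqur$opostpsooqqoqu
  rot[15] = tpusqur$opostpsooqqoquo
  rot[16] = pusqur$opostpsooqqoquot
  rot[17] = usqur$opostpsooqqoquotp
  rot[18] = squr$opostpsooqqoquotpu
  rot[19] = qur$opostpsooqqoquotpus
  rot[20] = ur$opostpsooqqoquotpusq
  rot[21] = r$opostpsooqqoquotpusqu
  rot[22] = $opostpsooqqoquotpusqur
Sorted (with $ < everything):
  sorted[0] = $opostpsooqqoquotpusqur  (last char: 'r')
  sorted[1] = ooqqoquotpusqur$opostps  (last char: 's')
  sorted[2] = opostpsooqqoquotpusqur$  (last char: '$')
  sorted[3] = oqqoquotpusqur$opostpso  (last char: 'o')
  sorted[4] = oquotpusqur$opostpsooqq  (last char: 'q')
  sorted[5] = ostpsooqqoquotpusqur$op  (last char: 'p')
  sorted[6] = otpusqur$opostpsooqqoqu  (last char: 'u')
  sorted[7] = postpsooqqoquotpusqur$o  (last char: 'o')
  sorted[8] = psooqqoquotpusqur$opost  (last char: 't')
  sorted[9] = pusqur$opostpsooqqoquot  (last char: 't')
  sorted[10] = qoquotpusqur$opostpsooq  (last char: 'q')
  sorted[11] = qqoquotpusqur$opostpsoo  (last char: 'o')
  sorted[12] = quotpusqur$opostpsooqqo  (last char: 'o')
  sorted[13] = qur$opostpsooqqoquotpus  (last char: 's')
  sorted[14] = r$opostpsooqqoquotpusqu  (last char: 'u')
  sorted[15] = sooqqoquotpusqur$opostp  (last char: 'p')
  sorted[16] = squr$opostpsooqqoquotpu  (last char: 'u')
  sorted[17] = stpsooqqoquotpusqur$opo  (last char: 'o')
  sorted[18] = tpsooqqoquotpusqur$opos  (last char: 's')
  sorted[19] = tpusqur$opostpsooqqoquo  (last char: 'o')
  sorted[20] = uotpusqur$opostpsooqqoq  (last char: 'q')
  sorted[21] = ur$opostpsooqqoquotpusq  (last char: 'q')
  sorted[22] = usqur$opostpsooqqoquotp  (last char: 'p')
Last column: rs$oqpuottqoosupuosoqqp
Original string S is at sorted index 2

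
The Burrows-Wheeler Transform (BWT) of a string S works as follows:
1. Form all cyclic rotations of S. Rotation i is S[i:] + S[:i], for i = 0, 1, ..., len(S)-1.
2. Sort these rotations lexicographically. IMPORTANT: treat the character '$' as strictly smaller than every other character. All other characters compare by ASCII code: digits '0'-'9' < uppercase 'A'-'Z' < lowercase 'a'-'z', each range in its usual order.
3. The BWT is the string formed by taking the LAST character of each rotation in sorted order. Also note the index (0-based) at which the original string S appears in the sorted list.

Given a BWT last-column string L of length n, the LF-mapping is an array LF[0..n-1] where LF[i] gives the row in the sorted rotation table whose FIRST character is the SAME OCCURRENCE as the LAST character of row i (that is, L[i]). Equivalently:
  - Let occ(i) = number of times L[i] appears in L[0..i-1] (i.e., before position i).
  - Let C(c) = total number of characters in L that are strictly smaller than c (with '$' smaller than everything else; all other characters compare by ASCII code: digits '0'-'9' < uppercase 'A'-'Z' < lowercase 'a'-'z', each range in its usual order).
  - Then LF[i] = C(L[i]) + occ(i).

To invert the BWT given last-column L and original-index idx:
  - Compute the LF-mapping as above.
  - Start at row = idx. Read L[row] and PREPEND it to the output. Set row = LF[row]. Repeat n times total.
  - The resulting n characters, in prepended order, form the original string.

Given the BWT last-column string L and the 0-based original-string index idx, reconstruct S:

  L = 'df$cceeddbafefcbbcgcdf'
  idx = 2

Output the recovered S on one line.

Answer: bcfdfgfdcecbecbedcfad$

Derivation:
LF mapping: 10 17 0 5 6 14 15 11 12 2 1 18 16 19 7 3 4 8 21 9 13 20
Walk LF starting at row 2, prepending L[row]:
  step 1: row=2, L[2]='$', prepend. Next row=LF[2]=0
  step 2: row=0, L[0]='d', prepend. Next row=LF[0]=10
  step 3: row=10, L[10]='a', prepend. Next row=LF[10]=1
  step 4: row=1, L[1]='f', prepend. Next row=LF[1]=17
  step 5: row=17, L[17]='c', prepend. Next row=LF[17]=8
  step 6: row=8, L[8]='d', prepend. Next row=LF[8]=12
  step 7: row=12, L[12]='e', prepend. Next row=LF[12]=16
  step 8: row=16, L[16]='b', prepend. Next row=LF[16]=4
  step 9: row=4, L[4]='c', prepend. Next row=LF[4]=6
  step 10: row=6, L[6]='e', prepend. Next row=LF[6]=15
  step 11: row=15, L[15]='b', prepend. Next row=LF[15]=3
  step 12: row=3, L[3]='c', prepend. Next row=LF[3]=5
  step 13: row=5, L[5]='e', prepend. Next row=LF[5]=14
  step 14: row=14, L[14]='c', prepend. Next row=LF[14]=7
  step 15: row=7, L[7]='d', prepend. Next row=LF[7]=11
  step 16: row=11, L[11]='f', prepend. Next row=LF[11]=18
  step 17: row=18, L[18]='g', prepend. Next row=LF[18]=21
  step 18: row=21, L[21]='f', prepend. Next row=LF[21]=20
  step 19: row=20, L[20]='d', prepend. Next row=LF[20]=13
  step 20: row=13, L[13]='f', prepend. Next row=LF[13]=19
  step 21: row=19, L[19]='c', prepend. Next row=LF[19]=9
  step 22: row=9, L[9]='b', prepend. Next row=LF[9]=2
Reversed output: bcfdfgfdcecbecbedcfad$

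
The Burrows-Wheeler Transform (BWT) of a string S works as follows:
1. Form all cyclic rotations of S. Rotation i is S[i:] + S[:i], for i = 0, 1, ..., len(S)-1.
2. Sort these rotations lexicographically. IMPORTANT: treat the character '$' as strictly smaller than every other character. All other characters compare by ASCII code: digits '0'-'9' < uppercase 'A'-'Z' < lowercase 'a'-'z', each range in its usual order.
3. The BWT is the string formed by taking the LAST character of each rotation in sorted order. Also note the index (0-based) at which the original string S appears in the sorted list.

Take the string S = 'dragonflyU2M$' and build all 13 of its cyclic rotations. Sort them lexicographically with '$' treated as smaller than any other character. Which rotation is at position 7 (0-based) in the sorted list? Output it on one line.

All 13 rotations (rotation i = S[i:]+S[:i]):
  rot[0] = dragonflyU2M$
  rot[1] = ragonflyU2M$d
  rot[2] = agonflyU2M$dr
  rot[3] = gonflyU2M$dra
  rot[4] = onflyU2M$drag
  rot[5] = nflyU2M$drago
  rot[6] = flyU2M$dragon
  rot[7] = lyU2M$dragonf
  rot[8] = yU2M$dragonfl
  rot[9] = U2M$dragonfly
  rot[10] = 2M$dragonflyU
  rot[11] = M$dragonflyU2
  rot[12] = $dragonflyU2M
Sorted (with $ < everything):
  sorted[0] = $dragonflyU2M
  sorted[1] = 2M$dragonflyU
  sorted[2] = M$dragonflyU2
  sorted[3] = U2M$dragonfly
  sorted[4] = agonflyU2M$dr
  sorted[5] = dragonflyU2M$
  sorted[6] = flyU2M$dragon
  sorted[7] = gonflyU2M$dra
  sorted[8] = lyU2M$dragonf
  sorted[9] = nflyU2M$drago
  sorted[10] = onflyU2M$drag
  sorted[11] = ragonflyU2M$d
  sorted[12] = yU2M$dragonfl
sorted[7] = gonflyU2M$dra

Answer: gonflyU2M$dra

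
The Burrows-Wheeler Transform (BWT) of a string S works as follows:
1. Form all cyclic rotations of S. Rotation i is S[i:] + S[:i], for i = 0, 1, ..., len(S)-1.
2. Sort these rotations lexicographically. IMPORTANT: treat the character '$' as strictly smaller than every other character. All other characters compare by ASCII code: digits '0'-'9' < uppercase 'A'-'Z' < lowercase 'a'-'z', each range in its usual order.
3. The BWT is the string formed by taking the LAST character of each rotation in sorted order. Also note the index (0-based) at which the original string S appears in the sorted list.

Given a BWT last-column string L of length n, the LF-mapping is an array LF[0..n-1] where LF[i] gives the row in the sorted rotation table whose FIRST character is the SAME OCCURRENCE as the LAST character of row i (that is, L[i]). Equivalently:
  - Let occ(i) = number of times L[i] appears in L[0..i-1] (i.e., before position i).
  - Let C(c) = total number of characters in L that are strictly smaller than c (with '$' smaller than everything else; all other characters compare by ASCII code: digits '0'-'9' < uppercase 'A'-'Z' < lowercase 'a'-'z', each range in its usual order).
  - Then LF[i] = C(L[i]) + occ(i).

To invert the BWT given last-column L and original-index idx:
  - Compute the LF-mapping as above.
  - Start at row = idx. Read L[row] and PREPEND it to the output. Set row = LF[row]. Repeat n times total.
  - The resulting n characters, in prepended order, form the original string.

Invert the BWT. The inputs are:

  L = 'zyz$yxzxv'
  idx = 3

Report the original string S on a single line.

LF mapping: 6 4 7 0 5 2 8 3 1
Walk LF starting at row 3, prepending L[row]:
  step 1: row=3, L[3]='$', prepend. Next row=LF[3]=0
  step 2: row=0, L[0]='z', prepend. Next row=LF[0]=6
  step 3: row=6, L[6]='z', prepend. Next row=LF[6]=8
  step 4: row=8, L[8]='v', prepend. Next row=LF[8]=1
  step 5: row=1, L[1]='y', prepend. Next row=LF[1]=4
  step 6: row=4, L[4]='y', prepend. Next row=LF[4]=5
  step 7: row=5, L[5]='x', prepend. Next row=LF[5]=2
  step 8: row=2, L[2]='z', prepend. Next row=LF[2]=7
  step 9: row=7, L[7]='x', prepend. Next row=LF[7]=3
Reversed output: xzxyyvzz$

Answer: xzxyyvzz$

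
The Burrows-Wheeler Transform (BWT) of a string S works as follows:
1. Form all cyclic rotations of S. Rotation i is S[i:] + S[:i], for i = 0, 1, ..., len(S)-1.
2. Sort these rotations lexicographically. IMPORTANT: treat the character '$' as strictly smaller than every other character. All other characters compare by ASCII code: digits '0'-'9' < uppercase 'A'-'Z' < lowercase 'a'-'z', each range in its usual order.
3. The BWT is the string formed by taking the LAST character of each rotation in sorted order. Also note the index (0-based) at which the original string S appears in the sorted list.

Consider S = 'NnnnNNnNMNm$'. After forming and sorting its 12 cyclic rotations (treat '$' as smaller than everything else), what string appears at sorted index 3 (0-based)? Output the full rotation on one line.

Answer: NNnNMNm$Nnnn

Derivation:
All 12 rotations (rotation i = S[i:]+S[:i]):
  rot[0] = NnnnNNnNMNm$
  rot[1] = nnnNNnNMNm$N
  rot[2] = nnNNnNMNm$Nn
  rot[3] = nNNnNMNm$Nnn
  rot[4] = NNnNMNm$Nnnn
  rot[5] = NnNMNm$NnnnN
  rot[6] = nNMNm$NnnnNN
  rot[7] = NMNm$NnnnNNn
  rot[8] = MNm$NnnnNNnN
  rot[9] = Nm$NnnnNNnNM
  rot[10] = m$NnnnNNnNMN
  rot[11] = $NnnnNNnNMNm
Sorted (with $ < everything):
  sorted[0] = $NnnnNNnNMNm
  sorted[1] = MNm$NnnnNNnN
  sorted[2] = NMNm$NnnnNNn
  sorted[3] = NNnNMNm$Nnnn
  sorted[4] = Nm$NnnnNNnNM
  sorted[5] = NnNMNm$NnnnN
  sorted[6] = NnnnNNnNMNm$
  sorted[7] = m$NnnnNNnNMN
  sorted[8] = nNMNm$NnnnNN
  sorted[9] = nNNnNMNm$Nnn
  sorted[10] = nnNNnNMNm$Nn
  sorted[11] = nnnNNnNMNm$N
sorted[3] = NNnNMNm$Nnnn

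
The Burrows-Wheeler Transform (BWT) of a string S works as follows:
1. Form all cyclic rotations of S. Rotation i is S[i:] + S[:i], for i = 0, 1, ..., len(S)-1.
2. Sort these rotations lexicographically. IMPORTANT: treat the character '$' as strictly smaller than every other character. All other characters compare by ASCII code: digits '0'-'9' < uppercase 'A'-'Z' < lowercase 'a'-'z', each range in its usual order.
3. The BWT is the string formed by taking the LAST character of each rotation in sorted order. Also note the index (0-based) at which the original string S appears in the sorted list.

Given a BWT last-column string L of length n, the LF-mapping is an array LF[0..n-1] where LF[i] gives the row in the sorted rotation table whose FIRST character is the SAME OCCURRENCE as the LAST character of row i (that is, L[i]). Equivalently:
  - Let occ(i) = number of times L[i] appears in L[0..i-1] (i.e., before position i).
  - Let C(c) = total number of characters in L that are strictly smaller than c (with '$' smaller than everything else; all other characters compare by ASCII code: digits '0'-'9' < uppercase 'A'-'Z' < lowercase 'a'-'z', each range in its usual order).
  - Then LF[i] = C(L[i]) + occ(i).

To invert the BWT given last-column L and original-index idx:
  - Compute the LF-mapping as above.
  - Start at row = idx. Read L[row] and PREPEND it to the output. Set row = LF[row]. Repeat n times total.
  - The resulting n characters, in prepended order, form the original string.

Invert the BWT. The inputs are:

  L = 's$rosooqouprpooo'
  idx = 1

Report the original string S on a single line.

Answer: ooosopqouprroos$

Derivation:
LF mapping: 13 0 11 1 14 2 3 10 4 15 8 12 9 5 6 7
Walk LF starting at row 1, prepending L[row]:
  step 1: row=1, L[1]='$', prepend. Next row=LF[1]=0
  step 2: row=0, L[0]='s', prepend. Next row=LF[0]=13
  step 3: row=13, L[13]='o', prepend. Next row=LF[13]=5
  step 4: row=5, L[5]='o', prepend. Next row=LF[5]=2
  step 5: row=2, L[2]='r', prepend. Next row=LF[2]=11
  step 6: row=11, L[11]='r', prepend. Next row=LF[11]=12
  step 7: row=12, L[12]='p', prepend. Next row=LF[12]=9
  step 8: row=9, L[9]='u', prepend. Next row=LF[9]=15
  step 9: row=15, L[15]='o', prepend. Next row=LF[15]=7
  step 10: row=7, L[7]='q', prepend. Next row=LF[7]=10
  step 11: row=10, L[10]='p', prepend. Next row=LF[10]=8
  step 12: row=8, L[8]='o', prepend. Next row=LF[8]=4
  step 13: row=4, L[4]='s', prepend. Next row=LF[4]=14
  step 14: row=14, L[14]='o', prepend. Next row=LF[14]=6
  step 15: row=6, L[6]='o', prepend. Next row=LF[6]=3
  step 16: row=3, L[3]='o', prepend. Next row=LF[3]=1
Reversed output: ooosopqouprroos$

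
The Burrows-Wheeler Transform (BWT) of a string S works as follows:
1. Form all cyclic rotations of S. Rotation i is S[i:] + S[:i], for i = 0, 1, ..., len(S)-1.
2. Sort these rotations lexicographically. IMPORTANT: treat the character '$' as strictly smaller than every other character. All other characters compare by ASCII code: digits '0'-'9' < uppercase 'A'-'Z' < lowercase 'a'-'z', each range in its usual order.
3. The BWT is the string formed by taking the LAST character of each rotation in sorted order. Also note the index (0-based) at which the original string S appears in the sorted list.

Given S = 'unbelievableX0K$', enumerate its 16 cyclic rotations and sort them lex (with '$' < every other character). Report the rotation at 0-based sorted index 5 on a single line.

All 16 rotations (rotation i = S[i:]+S[:i]):
  rot[0] = unbelievableX0K$
  rot[1] = nbelievableX0K$u
  rot[2] = believableX0K$un
  rot[3] = elievableX0K$unb
  rot[4] = lievableX0K$unbe
  rot[5] = ievableX0K$unbel
  rot[6] = evableX0K$unbeli
  rot[7] = vableX0K$unbelie
  rot[8] = ableX0K$unbeliev
  rot[9] = bleX0K$unbelieva
  rot[10] = leX0K$unbelievab
  rot[11] = eX0K$unbelievabl
  rot[12] = X0K$unbelievable
  rot[13] = 0K$unbelievableX
  rot[14] = K$unbelievableX0
  rot[15] = $unbelievableX0K
Sorted (with $ < everything):
  sorted[0] = $unbelievableX0K
  sorted[1] = 0K$unbelievableX
  sorted[2] = K$unbelievableX0
  sorted[3] = X0K$unbelievable
  sorted[4] = ableX0K$unbeliev
  sorted[5] = believableX0K$un
  sorted[6] = bleX0K$unbelieva
  sorted[7] = eX0K$unbelievabl
  sorted[8] = elievableX0K$unb
  sorted[9] = evableX0K$unbeli
  sorted[10] = ievableX0K$unbel
  sorted[11] = leX0K$unbelievab
  sorted[12] = lievableX0K$unbe
  sorted[13] = nbelievableX0K$u
  sorted[14] = unbelievableX0K$
  sorted[15] = vableX0K$unbelie
sorted[5] = believableX0K$un

Answer: believableX0K$un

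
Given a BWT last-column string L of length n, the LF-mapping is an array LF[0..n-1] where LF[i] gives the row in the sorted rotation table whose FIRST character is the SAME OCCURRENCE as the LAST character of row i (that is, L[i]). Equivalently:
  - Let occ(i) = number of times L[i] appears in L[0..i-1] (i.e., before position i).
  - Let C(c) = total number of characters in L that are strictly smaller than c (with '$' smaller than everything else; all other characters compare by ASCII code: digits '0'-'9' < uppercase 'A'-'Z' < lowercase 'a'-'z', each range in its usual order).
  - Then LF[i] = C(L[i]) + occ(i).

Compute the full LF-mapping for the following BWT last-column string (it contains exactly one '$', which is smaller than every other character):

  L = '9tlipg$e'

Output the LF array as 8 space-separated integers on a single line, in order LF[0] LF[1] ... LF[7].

Answer: 1 7 5 4 6 3 0 2

Derivation:
Char counts: '$':1, '9':1, 'e':1, 'g':1, 'i':1, 'l':1, 'p':1, 't':1
C (first-col start): C('$')=0, C('9')=1, C('e')=2, C('g')=3, C('i')=4, C('l')=5, C('p')=6, C('t')=7
L[0]='9': occ=0, LF[0]=C('9')+0=1+0=1
L[1]='t': occ=0, LF[1]=C('t')+0=7+0=7
L[2]='l': occ=0, LF[2]=C('l')+0=5+0=5
L[3]='i': occ=0, LF[3]=C('i')+0=4+0=4
L[4]='p': occ=0, LF[4]=C('p')+0=6+0=6
L[5]='g': occ=0, LF[5]=C('g')+0=3+0=3
L[6]='$': occ=0, LF[6]=C('$')+0=0+0=0
L[7]='e': occ=0, LF[7]=C('e')+0=2+0=2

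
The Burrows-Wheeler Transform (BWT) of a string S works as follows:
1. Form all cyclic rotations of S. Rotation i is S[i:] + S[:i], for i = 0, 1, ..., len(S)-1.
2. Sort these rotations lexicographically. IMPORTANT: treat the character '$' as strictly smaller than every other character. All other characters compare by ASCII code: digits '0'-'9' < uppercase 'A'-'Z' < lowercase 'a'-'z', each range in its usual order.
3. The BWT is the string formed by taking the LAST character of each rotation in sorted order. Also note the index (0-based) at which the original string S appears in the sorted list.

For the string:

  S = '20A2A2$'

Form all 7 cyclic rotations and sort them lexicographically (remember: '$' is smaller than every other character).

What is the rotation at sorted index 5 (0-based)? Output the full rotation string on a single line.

Answer: A2$20A2

Derivation:
All 7 rotations (rotation i = S[i:]+S[:i]):
  rot[0] = 20A2A2$
  rot[1] = 0A2A2$2
  rot[2] = A2A2$20
  rot[3] = 2A2$20A
  rot[4] = A2$20A2
  rot[5] = 2$20A2A
  rot[6] = $20A2A2
Sorted (with $ < everything):
  sorted[0] = $20A2A2
  sorted[1] = 0A2A2$2
  sorted[2] = 2$20A2A
  sorted[3] = 20A2A2$
  sorted[4] = 2A2$20A
  sorted[5] = A2$20A2
  sorted[6] = A2A2$20
sorted[5] = A2$20A2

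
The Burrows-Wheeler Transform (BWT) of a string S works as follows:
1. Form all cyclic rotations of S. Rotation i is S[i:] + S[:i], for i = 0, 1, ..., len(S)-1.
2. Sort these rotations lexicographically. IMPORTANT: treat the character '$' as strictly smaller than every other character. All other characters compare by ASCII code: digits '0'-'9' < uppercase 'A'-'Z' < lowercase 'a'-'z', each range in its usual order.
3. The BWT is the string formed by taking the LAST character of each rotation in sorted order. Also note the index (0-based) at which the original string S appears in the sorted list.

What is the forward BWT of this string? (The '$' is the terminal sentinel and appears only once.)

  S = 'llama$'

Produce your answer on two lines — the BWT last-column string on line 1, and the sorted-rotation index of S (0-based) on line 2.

All 6 rotations (rotation i = S[i:]+S[:i]):
  rot[0] = llama$
  rot[1] = lama$l
  rot[2] = ama$ll
  rot[3] = ma$lla
  rot[4] = a$llam
  rot[5] = $llama
Sorted (with $ < everything):
  sorted[0] = $llama  (last char: 'a')
  sorted[1] = a$llam  (last char: 'm')
  sorted[2] = ama$ll  (last char: 'l')
  sorted[3] = lama$l  (last char: 'l')
  sorted[4] = llama$  (last char: '$')
  sorted[5] = ma$lla  (last char: 'a')
Last column: amll$a
Original string S is at sorted index 4

Answer: amll$a
4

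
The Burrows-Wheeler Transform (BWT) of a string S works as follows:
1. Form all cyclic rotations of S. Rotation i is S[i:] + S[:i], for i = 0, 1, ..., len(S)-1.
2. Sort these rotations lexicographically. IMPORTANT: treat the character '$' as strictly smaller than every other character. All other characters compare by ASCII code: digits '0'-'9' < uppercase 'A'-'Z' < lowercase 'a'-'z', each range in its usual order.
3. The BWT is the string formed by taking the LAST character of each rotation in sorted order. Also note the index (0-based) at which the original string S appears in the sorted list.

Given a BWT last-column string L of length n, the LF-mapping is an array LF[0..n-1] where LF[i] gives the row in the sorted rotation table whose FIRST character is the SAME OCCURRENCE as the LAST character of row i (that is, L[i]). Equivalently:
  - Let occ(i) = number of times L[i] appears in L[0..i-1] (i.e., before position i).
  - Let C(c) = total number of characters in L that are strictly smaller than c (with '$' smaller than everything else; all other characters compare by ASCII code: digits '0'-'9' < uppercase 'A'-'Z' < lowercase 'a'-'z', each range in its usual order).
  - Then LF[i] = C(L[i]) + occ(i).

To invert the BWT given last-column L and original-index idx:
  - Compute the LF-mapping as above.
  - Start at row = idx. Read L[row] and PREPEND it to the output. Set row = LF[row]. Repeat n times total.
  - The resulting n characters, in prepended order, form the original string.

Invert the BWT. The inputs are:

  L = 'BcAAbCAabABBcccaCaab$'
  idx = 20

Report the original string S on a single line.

LF mapping: 5 17 1 2 14 8 3 10 15 4 6 7 18 19 20 11 9 12 13 16 0
Walk LF starting at row 20, prepending L[row]:
  step 1: row=20, L[20]='$', prepend. Next row=LF[20]=0
  step 2: row=0, L[0]='B', prepend. Next row=LF[0]=5
  step 3: row=5, L[5]='C', prepend. Next row=LF[5]=8
  step 4: row=8, L[8]='b', prepend. Next row=LF[8]=15
  step 5: row=15, L[15]='a', prepend. Next row=LF[15]=11
  step 6: row=11, L[11]='B', prepend. Next row=LF[11]=7
  step 7: row=7, L[7]='a', prepend. Next row=LF[7]=10
  step 8: row=10, L[10]='B', prepend. Next row=LF[10]=6
  step 9: row=6, L[6]='A', prepend. Next row=LF[6]=3
  step 10: row=3, L[3]='A', prepend. Next row=LF[3]=2
  step 11: row=2, L[2]='A', prepend. Next row=LF[2]=1
  step 12: row=1, L[1]='c', prepend. Next row=LF[1]=17
  step 13: row=17, L[17]='a', prepend. Next row=LF[17]=12
  step 14: row=12, L[12]='c', prepend. Next row=LF[12]=18
  step 15: row=18, L[18]='a', prepend. Next row=LF[18]=13
  step 16: row=13, L[13]='c', prepend. Next row=LF[13]=19
  step 17: row=19, L[19]='b', prepend. Next row=LF[19]=16
  step 18: row=16, L[16]='C', prepend. Next row=LF[16]=9
  step 19: row=9, L[9]='A', prepend. Next row=LF[9]=4
  step 20: row=4, L[4]='b', prepend. Next row=LF[4]=14
  step 21: row=14, L[14]='c', prepend. Next row=LF[14]=20
Reversed output: cbACbcacacAAABaBabCB$

Answer: cbACbcacacAAABaBabCB$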